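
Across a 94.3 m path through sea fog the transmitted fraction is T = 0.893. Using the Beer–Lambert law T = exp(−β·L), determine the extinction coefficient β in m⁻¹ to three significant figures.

0.00120 m⁻¹

Beer–Lambert: T = exp(−βL) ⇒ β = −ln(T)/L = −ln(0.893)/94.3 = 0.1132/94.3 = 0.0012 m⁻¹.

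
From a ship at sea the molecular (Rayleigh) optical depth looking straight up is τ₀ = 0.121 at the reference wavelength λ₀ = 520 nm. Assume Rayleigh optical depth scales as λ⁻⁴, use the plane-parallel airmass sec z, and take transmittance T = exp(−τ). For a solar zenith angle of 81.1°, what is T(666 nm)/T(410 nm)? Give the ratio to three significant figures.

Airmass: sec 81.1° = 6.4637.
τ(666 nm) = 0.121 × (520/666)⁴ × 6.4637 = 0.121 × 0.3716 × 6.4637 = 0.2907.
τ(410 nm) = 0.121 × (520/410)⁴ × 6.4637 = 0.121 × 2.5875 × 6.4637 = 2.0237.
T(666)/T(410) = exp(τ_B − τ_A) = exp(1.7330) = 5.6578.

5.66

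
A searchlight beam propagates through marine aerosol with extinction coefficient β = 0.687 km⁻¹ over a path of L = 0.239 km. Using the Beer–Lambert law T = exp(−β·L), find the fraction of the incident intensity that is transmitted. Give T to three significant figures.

τ = β·L = 0.687 × 0.239 = 0.1642.
T = exp(−0.1642) = 0.8486.

0.849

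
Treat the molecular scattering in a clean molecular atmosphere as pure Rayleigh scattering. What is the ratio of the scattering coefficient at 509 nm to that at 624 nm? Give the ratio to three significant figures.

Rayleigh scattering ∝ λ⁻⁴, so the ratio of coefficients is the inverse fourth power of the wavelength ratio.
σ(509)/σ(624) = (624/509)⁴ = (1.2259)⁴ = 2.259.

2.26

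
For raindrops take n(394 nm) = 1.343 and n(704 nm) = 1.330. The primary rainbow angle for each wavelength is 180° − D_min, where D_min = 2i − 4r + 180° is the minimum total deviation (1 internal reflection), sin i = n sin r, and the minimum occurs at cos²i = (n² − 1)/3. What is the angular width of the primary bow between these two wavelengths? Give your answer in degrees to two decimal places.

At 394 nm (n = 1.343): cos²i = 0.26788 → i = 58.830°, r = 39.577°, D_min = 139.354°, rainbow angle = 40.646°.
At 704 nm (n = 1.330): cos²i = 0.25630 → i = 59.585°, r = 40.422°, D_min = 137.484°, rainbow angle = 42.516°.
Angular width = |40.646° − 42.516°| = 1.871°.

1.87°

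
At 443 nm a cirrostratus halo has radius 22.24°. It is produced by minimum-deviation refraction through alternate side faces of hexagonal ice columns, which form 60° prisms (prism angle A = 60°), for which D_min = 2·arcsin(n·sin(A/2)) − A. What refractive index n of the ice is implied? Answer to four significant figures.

1.315

Rearranging: n = sin((D_min + A)/2) / sin(A/2).
(D_min + A)/2 = (22.24° + 60°)/2 = 41.120°.
n = sin 41.120° / sin 30° = 0.6576 / 0.5000 = 1.3153.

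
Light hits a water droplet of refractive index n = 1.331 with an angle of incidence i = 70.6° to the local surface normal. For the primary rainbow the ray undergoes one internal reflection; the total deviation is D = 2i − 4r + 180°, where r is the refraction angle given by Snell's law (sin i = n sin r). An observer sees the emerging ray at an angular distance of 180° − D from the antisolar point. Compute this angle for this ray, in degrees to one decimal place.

39.3°

sin r = sin 70.6° / 1.331 = 0.9432/1.331 = 0.7087; r = 45.13°.
D = 2·70.6° − 4·45.13° + 180° = 141.20° − 180.50° + 180° = 140.70°.
Angle from antisolar point = 180° − D = 39.30°.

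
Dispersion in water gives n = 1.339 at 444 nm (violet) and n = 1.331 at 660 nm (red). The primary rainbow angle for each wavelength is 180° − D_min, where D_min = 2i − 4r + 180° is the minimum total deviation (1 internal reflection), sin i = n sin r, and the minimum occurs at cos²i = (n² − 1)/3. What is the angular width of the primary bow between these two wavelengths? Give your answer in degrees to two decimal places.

1.16°

At 444 nm (n = 1.339): cos²i = 0.26431 → i = 59.062°, r = 39.834°, D_min = 138.786°, rainbow angle = 41.214°.
At 660 nm (n = 1.331): cos²i = 0.25719 → i = 59.527°, r = 40.356°, D_min = 137.630°, rainbow angle = 42.370°.
Angular width = |41.214° − 42.370°| = 1.156°.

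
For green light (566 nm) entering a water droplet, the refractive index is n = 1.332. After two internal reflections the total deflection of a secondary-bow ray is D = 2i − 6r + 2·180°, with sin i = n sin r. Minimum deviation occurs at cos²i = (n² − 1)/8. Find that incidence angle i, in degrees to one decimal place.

71.9°

cos²i = (1.332² − 1)/8 = (1.77422 − 1)/8 = 0.09678.
cos i = 0.31109, so i = 71.875°.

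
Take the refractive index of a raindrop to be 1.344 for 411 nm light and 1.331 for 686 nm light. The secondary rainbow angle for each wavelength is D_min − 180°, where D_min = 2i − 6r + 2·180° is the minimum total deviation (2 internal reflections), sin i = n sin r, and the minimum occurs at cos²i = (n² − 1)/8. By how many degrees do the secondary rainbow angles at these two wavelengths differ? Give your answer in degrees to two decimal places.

At 411 nm (n = 1.344): cos²i = 0.10079 → i = 71.490°, r = 44.874°, D_min = 233.733°, rainbow angle = 53.733°.
At 686 nm (n = 1.331): cos²i = 0.09645 → i = 71.907°, r = 45.575°, D_min = 230.365°, rainbow angle = 50.365°.
Angular width = |53.733° − 50.365°| = 3.368°.

3.37°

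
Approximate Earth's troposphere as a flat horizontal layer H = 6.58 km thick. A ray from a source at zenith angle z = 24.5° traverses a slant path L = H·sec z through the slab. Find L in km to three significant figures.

7.23 km

sec z = 1/cos 24.5° = 1.0989.
L = 6.58 × 1.0989 = 7.231 km.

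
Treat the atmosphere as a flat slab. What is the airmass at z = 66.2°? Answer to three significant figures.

2.48

X = sec z = 1/cos 66.2° = 1/0.4035 = 2.4780.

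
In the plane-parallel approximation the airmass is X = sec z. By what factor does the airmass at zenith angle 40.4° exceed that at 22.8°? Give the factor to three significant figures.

1.21

X(40.4°)/X(22.8°) = sec 40.4° / sec 22.8° = cos 22.8° / cos 40.4° = 0.9219/0.7615 = 1.2105.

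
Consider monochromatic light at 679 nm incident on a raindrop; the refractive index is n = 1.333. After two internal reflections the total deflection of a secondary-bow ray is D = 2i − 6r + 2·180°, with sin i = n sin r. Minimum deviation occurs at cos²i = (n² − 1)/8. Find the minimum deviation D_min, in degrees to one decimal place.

230.9°

cos²i = (1.77689 − 1)/8 = 0.09711; i = arccos(0.31163) = 71.843°.
sin r = sin 71.843°/1.333 = 0.71283; r = 45.466°.
D_min = 2·71.843° − 6·45.466° + 360° = 230.891°.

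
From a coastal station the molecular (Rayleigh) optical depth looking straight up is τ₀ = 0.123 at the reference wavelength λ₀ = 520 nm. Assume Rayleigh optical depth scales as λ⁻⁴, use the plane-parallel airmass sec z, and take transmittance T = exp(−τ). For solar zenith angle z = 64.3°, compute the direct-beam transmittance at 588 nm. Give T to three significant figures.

0.841

sec 64.3° = 2.3060.
τ = 0.123 × (520/588)⁴ × 2.3060 = 0.123 × 0.6117 × 2.3060 = 0.1735.
T = exp(−0.1735) = 0.8407.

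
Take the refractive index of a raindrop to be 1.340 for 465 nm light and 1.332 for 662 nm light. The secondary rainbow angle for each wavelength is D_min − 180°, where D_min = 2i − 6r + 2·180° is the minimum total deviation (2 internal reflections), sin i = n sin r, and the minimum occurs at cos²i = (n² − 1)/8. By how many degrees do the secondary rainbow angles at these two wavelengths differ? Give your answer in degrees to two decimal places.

At 465 nm (n = 1.340): cos²i = 0.09945 → i = 71.618°, r = 45.088°, D_min = 232.709°, rainbow angle = 52.709°.
At 662 nm (n = 1.332): cos²i = 0.09678 → i = 71.875°, r = 45.520°, D_min = 230.628°, rainbow angle = 50.628°.
Angular width = |52.709° − 50.628°| = 2.080°.

2.08°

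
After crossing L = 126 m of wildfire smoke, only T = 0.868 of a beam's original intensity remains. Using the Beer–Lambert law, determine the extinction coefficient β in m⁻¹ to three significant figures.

Beer–Lambert: T = exp(−βL) ⇒ β = −ln(T)/L = −ln(0.868)/126 = 0.1416/126 = 0.001124 m⁻¹.

0.00112 m⁻¹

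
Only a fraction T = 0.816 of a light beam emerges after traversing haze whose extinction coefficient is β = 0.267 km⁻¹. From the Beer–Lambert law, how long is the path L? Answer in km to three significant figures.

Beer–Lambert: T = exp(−βL) ⇒ L = −ln(T)/β = −ln(0.816)/0.267 = 0.2033/0.267 = 0.7616 km.

0.762 km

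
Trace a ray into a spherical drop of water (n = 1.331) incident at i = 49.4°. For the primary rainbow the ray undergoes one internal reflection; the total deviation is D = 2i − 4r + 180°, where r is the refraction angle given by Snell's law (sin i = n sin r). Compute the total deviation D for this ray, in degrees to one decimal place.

sin r = sin 49.4° / 1.331 = 0.7593/1.331 = 0.5705; r = 34.78°.
D = 2·49.4° − 4·34.78° + 180° = 98.80° − 139.13° + 180° = 139.67°.

139.7°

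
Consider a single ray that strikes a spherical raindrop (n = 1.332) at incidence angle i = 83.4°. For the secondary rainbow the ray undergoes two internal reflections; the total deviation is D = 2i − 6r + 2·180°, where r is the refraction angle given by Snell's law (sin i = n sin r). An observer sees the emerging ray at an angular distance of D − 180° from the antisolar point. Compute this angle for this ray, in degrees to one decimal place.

sin r = sin 83.4° / 1.332 = 0.9934/1.332 = 0.7458; r = 48.23°.
D = 2·83.4° − 6·48.23° + 2·180° = 166.80° − 289.35° + 360° = 237.45°.
Angle from antisolar point = D − 180° = 57.45°.

57.4°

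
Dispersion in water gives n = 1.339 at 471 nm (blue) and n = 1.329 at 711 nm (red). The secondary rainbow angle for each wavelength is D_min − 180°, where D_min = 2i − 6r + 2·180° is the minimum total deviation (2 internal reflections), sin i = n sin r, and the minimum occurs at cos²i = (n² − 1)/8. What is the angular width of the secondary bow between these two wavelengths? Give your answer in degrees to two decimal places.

2.61°

At 471 nm (n = 1.339): cos²i = 0.09912 → i = 71.650°, r = 45.141°, D_min = 232.451°, rainbow angle = 52.451°.
At 711 nm (n = 1.329): cos²i = 0.09578 → i = 71.972°, r = 45.685°, D_min = 229.837°, rainbow angle = 49.837°.
Angular width = |52.451° − 49.837°| = 2.614°.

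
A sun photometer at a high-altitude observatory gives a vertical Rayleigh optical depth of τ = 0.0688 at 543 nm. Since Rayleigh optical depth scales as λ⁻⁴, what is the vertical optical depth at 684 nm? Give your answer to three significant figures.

0.0273

τ(684 nm) = τ(543 nm) × (543/684)⁴ = 0.0688 × (0.7939)⁴ = 0.0688 × 0.3972 = 0.0273.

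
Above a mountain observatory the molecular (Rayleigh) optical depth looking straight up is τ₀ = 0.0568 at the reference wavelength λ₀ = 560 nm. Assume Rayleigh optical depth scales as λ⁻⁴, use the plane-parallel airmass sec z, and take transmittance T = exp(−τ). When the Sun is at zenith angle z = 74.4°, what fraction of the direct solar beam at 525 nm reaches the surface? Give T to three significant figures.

0.761

sec 74.4° = 3.7186.
τ = 0.0568 × (560/525)⁴ × 3.7186 = 0.0568 × 1.2945 × 3.7186 = 0.2734.
T = exp(−0.2734) = 0.7608.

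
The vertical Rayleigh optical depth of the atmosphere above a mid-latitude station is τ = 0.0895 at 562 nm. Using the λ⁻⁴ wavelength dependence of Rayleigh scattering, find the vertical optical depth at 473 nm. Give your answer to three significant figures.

0.178

τ(473 nm) = τ(562 nm) × (562/473)⁴ = 0.0895 × (1.1882)⁴ = 0.0895 × 1.9930 = 0.1784.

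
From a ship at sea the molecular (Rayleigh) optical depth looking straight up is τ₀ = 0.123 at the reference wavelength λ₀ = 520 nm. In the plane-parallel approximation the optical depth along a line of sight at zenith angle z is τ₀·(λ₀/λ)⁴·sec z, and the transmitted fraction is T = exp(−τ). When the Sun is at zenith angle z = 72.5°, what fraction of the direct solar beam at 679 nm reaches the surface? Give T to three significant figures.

0.869

sec 72.5° = 3.3255.
τ = 0.123 × (520/679)⁴ × 3.3255 = 0.123 × 0.3440 × 3.3255 = 0.1407.
T = exp(−0.1407) = 0.8687.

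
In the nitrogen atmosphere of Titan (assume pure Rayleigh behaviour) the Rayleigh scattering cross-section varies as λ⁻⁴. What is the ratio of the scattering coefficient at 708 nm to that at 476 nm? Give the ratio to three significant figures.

Rayleigh scattering ∝ λ⁻⁴, so the ratio of coefficients is the inverse fourth power of the wavelength ratio.
σ(708)/σ(476) = (476/708)⁴ = (0.6723)⁴ = 0.2043.

0.204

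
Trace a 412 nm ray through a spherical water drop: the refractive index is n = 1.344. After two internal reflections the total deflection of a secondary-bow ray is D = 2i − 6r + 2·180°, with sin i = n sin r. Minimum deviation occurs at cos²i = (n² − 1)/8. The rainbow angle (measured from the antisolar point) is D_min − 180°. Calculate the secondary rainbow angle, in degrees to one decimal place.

53.7°

cos²i = (1.80634 − 1)/8 = 0.10079; i = arccos(0.31748) = 71.490°.
sin r = sin 71.490°/1.344 = 0.70555; r = 44.874°.
D_min = 2·71.490° − 6·44.874° + 360° = 233.733°.
Rainbow angle = D_min − 180° = 53.733°.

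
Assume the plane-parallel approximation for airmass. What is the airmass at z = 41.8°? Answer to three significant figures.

1.34

X = sec z = 1/cos 41.8° = 1/0.7455 = 1.3414.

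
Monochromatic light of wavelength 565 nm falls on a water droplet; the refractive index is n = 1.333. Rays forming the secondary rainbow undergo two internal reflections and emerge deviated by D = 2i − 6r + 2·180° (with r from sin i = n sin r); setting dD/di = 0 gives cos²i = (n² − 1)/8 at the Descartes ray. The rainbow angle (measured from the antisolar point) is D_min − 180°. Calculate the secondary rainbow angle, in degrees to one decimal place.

cos²i = (1.77689 − 1)/8 = 0.09711; i = arccos(0.31163) = 71.843°.
sin r = sin 71.843°/1.333 = 0.71283; r = 45.466°.
D_min = 2·71.843° − 6·45.466° + 360° = 230.891°.
Rainbow angle = D_min − 180° = 50.891°.

50.9°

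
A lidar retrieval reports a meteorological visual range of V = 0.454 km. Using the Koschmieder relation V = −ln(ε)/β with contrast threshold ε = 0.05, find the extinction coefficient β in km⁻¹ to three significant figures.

6.60 km⁻¹

β = −ln(0.05) / V = 2.996 / 0.454 = 6.5985 km⁻¹.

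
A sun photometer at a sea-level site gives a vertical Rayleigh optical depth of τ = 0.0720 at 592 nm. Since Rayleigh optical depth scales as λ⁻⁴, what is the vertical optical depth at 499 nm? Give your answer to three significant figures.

τ(499 nm) = τ(592 nm) × (592/499)⁴ = 0.0720 × (1.1864)⁴ = 0.0720 × 1.9810 = 0.1426.

0.143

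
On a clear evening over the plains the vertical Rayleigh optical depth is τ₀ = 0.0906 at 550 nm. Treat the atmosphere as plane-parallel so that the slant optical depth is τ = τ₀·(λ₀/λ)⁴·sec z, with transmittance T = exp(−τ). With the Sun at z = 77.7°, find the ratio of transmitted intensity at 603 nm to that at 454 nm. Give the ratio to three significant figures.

1.86

Airmass: sec 77.7° = 4.6942.
τ(603 nm) = 0.0906 × (550/603)⁴ × 4.6942 = 0.0906 × 0.6921 × 4.6942 = 0.2944.
τ(454 nm) = 0.0906 × (550/454)⁴ × 4.6942 = 0.0906 × 2.1539 × 4.6942 = 0.9160.
T(603)/T(454) = exp(τ_B − τ_A) = exp(0.6217) = 1.8621.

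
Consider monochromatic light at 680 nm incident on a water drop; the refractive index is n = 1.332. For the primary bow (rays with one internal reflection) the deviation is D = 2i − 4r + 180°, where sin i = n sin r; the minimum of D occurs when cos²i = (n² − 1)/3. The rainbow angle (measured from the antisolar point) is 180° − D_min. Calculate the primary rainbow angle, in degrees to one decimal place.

cos²i = (1.77422 − 1)/3 = 0.25807; i = arccos(0.50801) = 59.469°.
sin r = sin 59.469°/1.332 = 0.64666; r = 40.290°.
D_min = 2·59.469° − 4·40.290° + 180° = 137.776°.
Rainbow angle = 180° − D_min = 42.224°.

42.2°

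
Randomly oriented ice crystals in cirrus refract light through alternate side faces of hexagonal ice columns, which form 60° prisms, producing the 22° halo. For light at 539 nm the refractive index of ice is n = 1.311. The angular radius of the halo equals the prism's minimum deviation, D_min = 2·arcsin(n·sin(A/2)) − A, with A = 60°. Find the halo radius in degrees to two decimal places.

n·sin(A/2) = 1.311 × sin 30° = 1.311 × 0.5000 = 0.6555.
D_min = 2·arcsin(0.6555) − 60° = 2 × 40.958° − 60° = 21.915°.

21.92°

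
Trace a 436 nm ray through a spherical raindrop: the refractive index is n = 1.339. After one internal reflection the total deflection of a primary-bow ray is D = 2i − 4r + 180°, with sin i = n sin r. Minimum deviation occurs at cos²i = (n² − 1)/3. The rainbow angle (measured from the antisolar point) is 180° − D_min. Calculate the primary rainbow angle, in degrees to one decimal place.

41.2°

cos²i = (1.79292 − 1)/3 = 0.26431; i = arccos(0.51411) = 59.062°.
sin r = sin 59.062°/1.339 = 0.64057; r = 39.834°.
D_min = 2·59.062° − 4·39.834° + 180° = 138.786°.
Rainbow angle = 180° − D_min = 41.214°.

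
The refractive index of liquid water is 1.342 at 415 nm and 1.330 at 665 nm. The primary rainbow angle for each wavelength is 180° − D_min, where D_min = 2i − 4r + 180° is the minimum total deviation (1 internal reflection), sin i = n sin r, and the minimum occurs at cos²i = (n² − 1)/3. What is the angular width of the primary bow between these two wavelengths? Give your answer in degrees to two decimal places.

1.73°

At 415 nm (n = 1.342): cos²i = 0.26699 → i = 58.888°, r = 39.641°, D_min = 139.213°, rainbow angle = 40.787°.
At 665 nm (n = 1.330): cos²i = 0.25630 → i = 59.585°, r = 40.422°, D_min = 137.484°, rainbow angle = 42.516°.
Angular width = |40.787° − 42.516°| = 1.729°.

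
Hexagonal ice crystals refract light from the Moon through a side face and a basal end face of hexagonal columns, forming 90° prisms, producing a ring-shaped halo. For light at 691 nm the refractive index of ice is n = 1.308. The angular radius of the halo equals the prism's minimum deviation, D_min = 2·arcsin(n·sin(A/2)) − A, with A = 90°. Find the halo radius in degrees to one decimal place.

n·sin(A/2) = 1.308 × sin 45° = 1.308 × 0.7071 = 0.9249.
D_min = 2·arcsin(0.9249) − 90° = 2 × 67.653° − 90° = 45.305°.

45.3°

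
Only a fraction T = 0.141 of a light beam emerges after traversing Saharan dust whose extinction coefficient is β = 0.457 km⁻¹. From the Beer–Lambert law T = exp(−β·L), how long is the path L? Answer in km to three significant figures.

4.29 km

Beer–Lambert: T = exp(−βL) ⇒ L = −ln(T)/β = −ln(0.141)/0.457 = 1.9590/0.457 = 4.287 km.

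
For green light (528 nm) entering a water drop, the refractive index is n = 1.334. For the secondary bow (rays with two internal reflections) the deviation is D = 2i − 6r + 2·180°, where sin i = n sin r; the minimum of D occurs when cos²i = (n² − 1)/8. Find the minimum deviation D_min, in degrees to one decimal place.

231.2°

cos²i = (1.77956 − 1)/8 = 0.09744; i = arccos(0.31216) = 71.810°.
sin r = sin 71.810°/1.334 = 0.71217; r = 45.411°.
D_min = 2·71.810° − 6·45.411° + 360° = 231.153°.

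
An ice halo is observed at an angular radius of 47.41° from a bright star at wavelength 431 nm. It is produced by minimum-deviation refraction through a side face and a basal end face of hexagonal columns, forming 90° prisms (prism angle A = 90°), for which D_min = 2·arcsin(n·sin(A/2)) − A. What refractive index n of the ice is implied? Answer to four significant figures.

Rearranging: n = sin((D_min + A)/2) / sin(A/2).
(D_min + A)/2 = (47.41° + 90°)/2 = 68.705°.
n = sin 68.705° / sin 45° = 0.9317 / 0.7071 = 1.3177.

1.318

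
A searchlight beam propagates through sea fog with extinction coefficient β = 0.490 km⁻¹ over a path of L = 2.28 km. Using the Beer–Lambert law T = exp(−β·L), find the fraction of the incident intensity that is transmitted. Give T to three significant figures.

τ = β·L = 0.490 × 2.28 = 1.1172.
T = exp(−1.1172) = 0.3272.

0.327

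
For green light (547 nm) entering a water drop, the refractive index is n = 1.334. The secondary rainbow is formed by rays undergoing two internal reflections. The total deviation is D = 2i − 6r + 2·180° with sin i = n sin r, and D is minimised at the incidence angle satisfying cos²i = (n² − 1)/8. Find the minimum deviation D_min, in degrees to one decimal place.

cos²i = (1.77956 − 1)/8 = 0.09744; i = arccos(0.31216) = 71.810°.
sin r = sin 71.810°/1.334 = 0.71217; r = 45.411°.
D_min = 2·71.810° − 6·45.411° + 360° = 231.153°.

231.2°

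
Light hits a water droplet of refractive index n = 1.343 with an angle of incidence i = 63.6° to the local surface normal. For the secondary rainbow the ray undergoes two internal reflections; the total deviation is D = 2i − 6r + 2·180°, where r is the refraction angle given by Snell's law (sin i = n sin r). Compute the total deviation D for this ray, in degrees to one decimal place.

sin r = sin 63.6° / 1.343 = 0.8957/1.343 = 0.6669; r = 41.83°.
D = 2·63.6° − 6·41.83° + 2·180° = 127.20° − 250.99° + 360° = 236.21°.

236.2°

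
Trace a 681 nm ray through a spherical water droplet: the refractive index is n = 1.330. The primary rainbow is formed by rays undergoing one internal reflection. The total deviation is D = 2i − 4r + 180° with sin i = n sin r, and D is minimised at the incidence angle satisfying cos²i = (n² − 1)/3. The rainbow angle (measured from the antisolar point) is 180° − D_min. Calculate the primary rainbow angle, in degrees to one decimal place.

42.5°

cos²i = (1.76890 − 1)/3 = 0.25630; i = arccos(0.50626) = 59.585°.
sin r = sin 59.585°/1.330 = 0.64841; r = 40.422°.
D_min = 2·59.585° − 4·40.422° + 180° = 137.484°.
Rainbow angle = 180° − D_min = 42.516°.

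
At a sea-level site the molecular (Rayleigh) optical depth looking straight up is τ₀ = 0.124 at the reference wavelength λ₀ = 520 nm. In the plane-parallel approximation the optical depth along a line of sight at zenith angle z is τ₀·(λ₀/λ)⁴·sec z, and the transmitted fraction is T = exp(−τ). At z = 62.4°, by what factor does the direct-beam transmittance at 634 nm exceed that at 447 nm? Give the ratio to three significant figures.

Airmass: sec 62.4° = 2.1584.
τ(634 nm) = 0.124 × (520/634)⁴ × 2.1584 = 0.124 × 0.4525 × 2.1584 = 0.1211.
τ(447 nm) = 0.124 × (520/447)⁴ × 2.1584 = 0.124 × 1.8314 × 2.1584 = 0.4902.
T(634)/T(447) = exp(τ_B − τ_A) = exp(0.3690) = 1.4464.

1.45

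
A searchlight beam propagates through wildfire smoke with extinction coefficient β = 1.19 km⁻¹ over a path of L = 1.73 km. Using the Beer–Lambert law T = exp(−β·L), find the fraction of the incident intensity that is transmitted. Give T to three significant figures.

0.128

τ = β·L = 1.19 × 1.73 = 2.0587.
T = exp(−2.0587) = 0.1276.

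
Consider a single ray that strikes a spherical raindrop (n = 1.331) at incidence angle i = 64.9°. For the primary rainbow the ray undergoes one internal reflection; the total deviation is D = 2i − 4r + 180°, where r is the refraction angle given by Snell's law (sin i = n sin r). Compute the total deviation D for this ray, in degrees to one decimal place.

sin r = sin 64.9° / 1.331 = 0.9056/1.331 = 0.6804; r = 42.87°.
D = 2·64.9° − 4·42.87° + 180° = 129.80° − 171.49° + 180° = 138.31°.

138.3°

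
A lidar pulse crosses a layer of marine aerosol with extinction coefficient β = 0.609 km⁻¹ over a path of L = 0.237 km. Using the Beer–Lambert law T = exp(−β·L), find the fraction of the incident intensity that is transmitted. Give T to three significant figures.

τ = β·L = 0.609 × 0.237 = 0.1443.
T = exp(−0.1443) = 0.8656.

0.866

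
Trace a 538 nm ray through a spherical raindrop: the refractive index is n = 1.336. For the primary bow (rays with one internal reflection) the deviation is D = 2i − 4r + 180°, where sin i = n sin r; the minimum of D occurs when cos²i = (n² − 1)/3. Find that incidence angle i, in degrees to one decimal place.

59.2°

cos²i = (1.336² − 1)/3 = (1.78490 − 1)/3 = 0.26163.
cos i = 0.51150, so i = 59.236°.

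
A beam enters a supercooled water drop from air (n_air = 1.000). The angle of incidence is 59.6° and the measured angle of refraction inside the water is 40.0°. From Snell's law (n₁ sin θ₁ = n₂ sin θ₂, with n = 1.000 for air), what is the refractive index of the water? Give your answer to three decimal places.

1.342

n = sin θ_i / sin θ_r = sin 59.6° / sin 40.0° = 0.8625 / 0.6428 = 1.3418.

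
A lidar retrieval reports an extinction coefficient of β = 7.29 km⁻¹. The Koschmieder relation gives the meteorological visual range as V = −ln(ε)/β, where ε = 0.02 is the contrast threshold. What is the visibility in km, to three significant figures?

V = −ln(0.02) / 7.29 = 3.912 / 7.29 = 0.5366 km.

0.537 km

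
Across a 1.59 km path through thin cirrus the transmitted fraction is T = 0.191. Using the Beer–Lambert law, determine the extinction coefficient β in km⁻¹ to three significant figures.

Beer–Lambert: T = exp(−βL) ⇒ β = −ln(T)/L = −ln(0.191)/1.59 = 1.6555/1.59 = 1.041 km⁻¹.

1.04 km⁻¹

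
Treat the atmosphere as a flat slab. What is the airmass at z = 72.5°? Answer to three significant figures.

3.33

X = sec z = 1/cos 72.5° = 1/0.3007 = 3.3255.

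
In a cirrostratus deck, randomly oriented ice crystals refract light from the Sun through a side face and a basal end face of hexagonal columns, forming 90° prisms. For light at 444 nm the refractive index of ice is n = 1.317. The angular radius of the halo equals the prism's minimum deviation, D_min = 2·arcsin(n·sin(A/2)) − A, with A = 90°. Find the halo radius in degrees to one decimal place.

n·sin(A/2) = 1.317 × sin 45° = 1.317 × 0.7071 = 0.9313.
D_min = 2·arcsin(0.9313) − 90° = 2 × 68.632° − 90° = 47.264°.

47.3°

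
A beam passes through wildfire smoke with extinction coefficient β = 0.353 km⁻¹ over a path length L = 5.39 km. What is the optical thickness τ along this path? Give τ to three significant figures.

1.90

τ = β·L = 0.353 × 5.39 = 1.9027.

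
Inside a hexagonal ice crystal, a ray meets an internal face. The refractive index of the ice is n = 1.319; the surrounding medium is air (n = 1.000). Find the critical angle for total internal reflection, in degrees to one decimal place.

49.3°

sin θ_c = n_air / n = 1.000 / 1.319 = 0.7582.
θ_c = arcsin(0.7582) = 49.30°.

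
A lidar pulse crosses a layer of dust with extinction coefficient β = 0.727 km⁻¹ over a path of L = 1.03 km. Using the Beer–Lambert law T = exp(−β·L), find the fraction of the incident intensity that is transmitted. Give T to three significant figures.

0.473

τ = β·L = 0.727 × 1.03 = 0.7488.
T = exp(−0.7488) = 0.4729.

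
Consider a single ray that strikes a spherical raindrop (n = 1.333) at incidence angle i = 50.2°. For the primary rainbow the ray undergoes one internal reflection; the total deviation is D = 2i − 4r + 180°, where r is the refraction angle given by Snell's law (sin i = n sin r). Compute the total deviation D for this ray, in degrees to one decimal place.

sin r = sin 50.2° / 1.333 = 0.7683/1.333 = 0.5764; r = 35.19°.
D = 2·50.2° − 4·35.19° + 180° = 100.40° − 140.78° + 180° = 139.62°.

139.6°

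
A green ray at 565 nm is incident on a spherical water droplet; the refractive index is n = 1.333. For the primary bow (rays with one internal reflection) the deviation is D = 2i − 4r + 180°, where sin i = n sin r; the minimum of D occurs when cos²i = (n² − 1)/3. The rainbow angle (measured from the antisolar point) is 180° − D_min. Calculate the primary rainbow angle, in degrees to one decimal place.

42.1°

cos²i = (1.77689 − 1)/3 = 0.25896; i = arccos(0.50888) = 59.410°.
sin r = sin 59.410°/1.333 = 0.64579; r = 40.225°.
D_min = 2·59.410° − 4·40.225° + 180° = 137.922°.
Rainbow angle = 180° − D_min = 42.078°.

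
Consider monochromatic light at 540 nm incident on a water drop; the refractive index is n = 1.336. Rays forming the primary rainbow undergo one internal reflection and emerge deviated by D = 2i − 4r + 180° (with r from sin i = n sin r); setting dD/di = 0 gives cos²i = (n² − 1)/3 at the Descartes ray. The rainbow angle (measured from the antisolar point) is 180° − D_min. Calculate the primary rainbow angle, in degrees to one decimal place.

cos²i = (1.78490 − 1)/3 = 0.26163; i = arccos(0.51150) = 59.236°.
sin r = sin 59.236°/1.336 = 0.64318; r = 40.029°.
D_min = 2·59.236° − 4·40.029° + 180° = 138.356°.
Rainbow angle = 180° − D_min = 41.644°.

41.6°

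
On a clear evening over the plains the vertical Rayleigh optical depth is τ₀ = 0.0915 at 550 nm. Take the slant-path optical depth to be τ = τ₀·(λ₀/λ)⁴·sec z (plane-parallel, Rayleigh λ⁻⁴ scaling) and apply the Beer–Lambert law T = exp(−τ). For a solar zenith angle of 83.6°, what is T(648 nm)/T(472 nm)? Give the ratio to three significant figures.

Airmass: sec 83.6° = 8.9711.
τ(648 nm) = 0.0915 × (550/648)⁴ × 8.9711 = 0.0915 × 0.5190 × 8.9711 = 0.4260.
τ(472 nm) = 0.0915 × (550/472)⁴ × 8.9711 = 0.0915 × 1.8437 × 8.9711 = 1.5134.
T(648)/T(472) = exp(τ_B − τ_A) = exp(1.0874) = 2.9665.

2.97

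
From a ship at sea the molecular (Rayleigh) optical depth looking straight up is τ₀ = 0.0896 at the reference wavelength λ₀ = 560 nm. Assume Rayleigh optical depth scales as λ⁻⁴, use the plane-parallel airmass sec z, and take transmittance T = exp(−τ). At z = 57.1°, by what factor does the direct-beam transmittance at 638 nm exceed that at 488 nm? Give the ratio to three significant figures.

1.21

Airmass: sec 57.1° = 1.8410.
τ(638 nm) = 0.0896 × (560/638)⁴ × 1.8410 = 0.0896 × 0.5936 × 1.8410 = 0.0979.
τ(488 nm) = 0.0896 × (560/488)⁴ × 1.8410 = 0.0896 × 1.7341 × 1.8410 = 0.2860.
T(638)/T(488) = exp(τ_B − τ_A) = exp(0.1881) = 1.2070.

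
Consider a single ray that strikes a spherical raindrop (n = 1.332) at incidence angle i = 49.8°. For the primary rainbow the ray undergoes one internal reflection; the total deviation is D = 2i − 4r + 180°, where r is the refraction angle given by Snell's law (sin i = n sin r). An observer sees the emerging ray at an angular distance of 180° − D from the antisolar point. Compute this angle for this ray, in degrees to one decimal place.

40.4°

sin r = sin 49.8° / 1.332 = 0.7638/1.332 = 0.5734; r = 34.99°.
D = 2·49.8° − 4·34.99° + 180° = 99.60° − 139.96° + 180° = 139.64°.
Angle from antisolar point = 180° − D = 40.36°.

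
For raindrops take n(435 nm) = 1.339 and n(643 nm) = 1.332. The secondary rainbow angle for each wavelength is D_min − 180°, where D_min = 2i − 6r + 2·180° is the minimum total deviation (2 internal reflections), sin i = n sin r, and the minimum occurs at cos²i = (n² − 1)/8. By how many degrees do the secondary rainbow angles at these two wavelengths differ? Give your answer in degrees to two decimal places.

At 435 nm (n = 1.339): cos²i = 0.09912 → i = 71.650°, r = 45.141°, D_min = 232.451°, rainbow angle = 52.451°.
At 643 nm (n = 1.332): cos²i = 0.09678 → i = 71.875°, r = 45.520°, D_min = 230.628°, rainbow angle = 50.628°.
Angular width = |52.451° − 50.628°| = 1.823°.

1.82°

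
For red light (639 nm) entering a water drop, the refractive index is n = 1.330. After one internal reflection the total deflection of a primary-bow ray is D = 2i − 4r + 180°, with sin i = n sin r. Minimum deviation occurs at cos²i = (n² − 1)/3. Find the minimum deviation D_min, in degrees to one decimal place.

cos²i = (1.76890 − 1)/3 = 0.25630; i = arccos(0.50626) = 59.585°.
sin r = sin 59.585°/1.330 = 0.64841; r = 40.422°.
D_min = 2·59.585° − 4·40.422° + 180° = 137.484°.

137.5°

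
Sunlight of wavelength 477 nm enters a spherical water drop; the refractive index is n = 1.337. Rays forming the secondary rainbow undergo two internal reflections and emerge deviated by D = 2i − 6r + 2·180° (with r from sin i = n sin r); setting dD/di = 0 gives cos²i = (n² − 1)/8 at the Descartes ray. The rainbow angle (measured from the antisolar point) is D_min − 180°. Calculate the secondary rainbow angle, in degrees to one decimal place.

cos²i = (1.78757 − 1)/8 = 0.09845; i = arccos(0.31376) = 71.714°.
sin r = sin 71.714°/1.337 = 0.71017; r = 45.249°.
D_min = 2·71.714° − 6·45.249° + 360° = 231.934°.
Rainbow angle = D_min − 180° = 51.934°.

51.9°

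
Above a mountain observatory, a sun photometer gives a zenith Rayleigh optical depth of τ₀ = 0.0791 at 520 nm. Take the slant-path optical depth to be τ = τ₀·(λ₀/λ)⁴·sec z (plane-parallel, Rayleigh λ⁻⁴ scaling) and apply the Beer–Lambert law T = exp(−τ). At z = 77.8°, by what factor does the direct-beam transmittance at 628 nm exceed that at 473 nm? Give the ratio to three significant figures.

Airmass: sec 77.8° = 4.7321.
τ(628 nm) = 0.0791 × (520/628)⁴ × 4.7321 = 0.0791 × 0.4701 × 4.7321 = 0.1760.
τ(473 nm) = 0.0791 × (520/473)⁴ × 4.7321 = 0.0791 × 1.4607 × 4.7321 = 0.5468.
T(628)/T(473) = exp(τ_B − τ_A) = exp(0.3708) = 1.4489.

1.45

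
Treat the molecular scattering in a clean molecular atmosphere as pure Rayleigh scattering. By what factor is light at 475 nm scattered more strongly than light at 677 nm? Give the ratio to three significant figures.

4.13

Rayleigh scattering ∝ λ⁻⁴, so the ratio of coefficients is the inverse fourth power of the wavelength ratio.
σ(475)/σ(677) = (677/475)⁴ = (1.4253)⁴ = 4.126.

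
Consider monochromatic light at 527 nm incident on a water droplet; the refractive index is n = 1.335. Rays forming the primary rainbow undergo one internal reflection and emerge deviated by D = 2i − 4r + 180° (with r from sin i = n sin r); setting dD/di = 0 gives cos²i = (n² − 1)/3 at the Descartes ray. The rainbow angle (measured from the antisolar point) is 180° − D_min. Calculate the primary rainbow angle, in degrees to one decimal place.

cos²i = (1.78222 − 1)/3 = 0.26074; i = arccos(0.51063) = 59.294°.
sin r = sin 59.294°/1.335 = 0.64405; r = 40.094°.
D_min = 2·59.294° − 4·40.094° + 180° = 138.212°.
Rainbow angle = 180° − D_min = 41.788°.

41.8°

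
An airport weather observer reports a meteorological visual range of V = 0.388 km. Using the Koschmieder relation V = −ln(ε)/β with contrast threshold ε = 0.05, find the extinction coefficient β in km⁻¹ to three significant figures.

β = −ln(0.05) / V = 2.996 / 0.388 = 7.7210 km⁻¹.

7.72 km⁻¹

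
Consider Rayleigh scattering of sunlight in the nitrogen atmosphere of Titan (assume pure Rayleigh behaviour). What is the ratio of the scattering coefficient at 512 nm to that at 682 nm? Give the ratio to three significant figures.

3.15

Rayleigh scattering ∝ λ⁻⁴, so the ratio of coefficients is the inverse fourth power of the wavelength ratio.
σ(512)/σ(682) = (682/512)⁴ = (1.3320)⁴ = 3.148.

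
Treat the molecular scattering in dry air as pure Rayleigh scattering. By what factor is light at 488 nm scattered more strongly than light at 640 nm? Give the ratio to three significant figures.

2.96

Rayleigh scattering ∝ λ⁻⁴, so the ratio of coefficients is the inverse fourth power of the wavelength ratio.
σ(488)/σ(640) = (640/488)⁴ = (1.3115)⁴ = 2.958.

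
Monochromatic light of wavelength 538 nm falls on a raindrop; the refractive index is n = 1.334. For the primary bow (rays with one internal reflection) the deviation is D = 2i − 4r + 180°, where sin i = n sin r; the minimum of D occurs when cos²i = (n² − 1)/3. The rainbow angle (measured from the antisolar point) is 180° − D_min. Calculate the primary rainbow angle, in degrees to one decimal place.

41.9°

cos²i = (1.77956 − 1)/3 = 0.25985; i = arccos(0.50976) = 59.352°.
sin r = sin 59.352°/1.334 = 0.64492; r = 40.159°.
D_min = 2·59.352° − 4·40.159° + 180° = 138.067°.
Rainbow angle = 180° − D_min = 41.933°.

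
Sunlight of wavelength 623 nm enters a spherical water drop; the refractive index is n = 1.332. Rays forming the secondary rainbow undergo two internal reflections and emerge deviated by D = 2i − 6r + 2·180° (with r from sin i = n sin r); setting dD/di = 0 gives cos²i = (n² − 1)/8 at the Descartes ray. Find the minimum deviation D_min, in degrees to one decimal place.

cos²i = (1.77422 − 1)/8 = 0.09678; i = arccos(0.31109) = 71.875°.
sin r = sin 71.875°/1.332 = 0.71350; r = 45.520°.
D_min = 2·71.875° − 6·45.520° + 360° = 230.628°.

230.6°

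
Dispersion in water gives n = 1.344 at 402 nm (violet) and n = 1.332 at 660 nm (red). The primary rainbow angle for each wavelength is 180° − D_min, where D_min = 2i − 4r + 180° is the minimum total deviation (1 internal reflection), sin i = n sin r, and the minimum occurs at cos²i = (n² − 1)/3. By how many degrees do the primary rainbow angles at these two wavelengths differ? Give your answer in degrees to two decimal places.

At 402 nm (n = 1.344): cos²i = 0.26878 → i = 58.772°, r = 39.512°, D_min = 139.495°, rainbow angle = 40.505°.
At 660 nm (n = 1.332): cos²i = 0.25807 → i = 59.469°, r = 40.290°, D_min = 137.776°, rainbow angle = 42.224°.
Angular width = |40.505° − 42.224°| = 1.719°.

1.72°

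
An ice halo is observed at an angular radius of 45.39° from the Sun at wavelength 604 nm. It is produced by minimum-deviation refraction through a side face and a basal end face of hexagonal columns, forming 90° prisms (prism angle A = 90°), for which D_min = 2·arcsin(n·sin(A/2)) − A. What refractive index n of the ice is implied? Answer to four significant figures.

Rearranging: n = sin((D_min + A)/2) / sin(A/2).
(D_min + A)/2 = (45.39° + 90°)/2 = 67.695°.
n = sin 67.695° / sin 45° = 0.9252 / 0.7071 = 1.3084.

1.308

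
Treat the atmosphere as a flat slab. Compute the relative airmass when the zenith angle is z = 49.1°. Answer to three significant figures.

X = sec z = 1/cos 49.1° = 1/0.6547 = 1.5273.

1.53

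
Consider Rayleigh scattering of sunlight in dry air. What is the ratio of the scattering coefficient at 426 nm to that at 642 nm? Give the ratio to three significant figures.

Rayleigh scattering ∝ λ⁻⁴, so the ratio of coefficients is the inverse fourth power of the wavelength ratio.
σ(426)/σ(642) = (642/426)⁴ = (1.5070)⁴ = 5.158.

5.16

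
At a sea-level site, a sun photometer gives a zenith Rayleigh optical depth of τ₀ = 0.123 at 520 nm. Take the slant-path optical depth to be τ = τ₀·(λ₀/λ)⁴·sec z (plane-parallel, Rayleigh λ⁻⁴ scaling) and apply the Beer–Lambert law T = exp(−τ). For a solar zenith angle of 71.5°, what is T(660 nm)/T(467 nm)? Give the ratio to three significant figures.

1.56

Airmass: sec 71.5° = 3.1515.
τ(660 nm) = 0.123 × (520/660)⁴ × 3.1515 = 0.123 × 0.3853 × 3.1515 = 0.1494.
τ(467 nm) = 0.123 × (520/467)⁴ × 3.1515 = 0.123 × 1.5373 × 3.1515 = 0.5959.
T(660)/T(467) = exp(τ_B − τ_A) = exp(0.4465) = 1.5629.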